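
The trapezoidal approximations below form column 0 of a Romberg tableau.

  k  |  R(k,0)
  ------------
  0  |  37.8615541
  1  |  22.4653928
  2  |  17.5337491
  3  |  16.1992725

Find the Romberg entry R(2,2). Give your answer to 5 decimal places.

Richardson extrapolation on the trapezoidal column (denominator 4−1=3):
R(1,1) = 22.4653928 + (22.4653928 − 37.8615541)/3 = 17.3333390
R(2,1) = 17.5337491 + (17.5337491 − 22.4653928)/3 = 15.8898679
R(2,2) = 15.8898679 + (15.8898679 − 17.3333390)/15 = 15.7936365
(Column j=1 coincides with Simpson's rule on the same nodes.)

15.79364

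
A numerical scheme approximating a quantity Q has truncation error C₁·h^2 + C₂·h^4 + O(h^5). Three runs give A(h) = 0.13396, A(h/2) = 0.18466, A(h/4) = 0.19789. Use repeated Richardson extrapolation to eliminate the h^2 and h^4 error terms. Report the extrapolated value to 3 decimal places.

0.202

First eliminate the h^2 term (factor 2^2 = 4):
  B₁ = (4·0.18466 − 0.13396)/3 = 0.20156
  B₂ = (4·0.19789 − 0.18466)/3 = 0.20230
Then eliminate the h^4 term (factor 2^4 = 16):
  (16·0.20230 − 0.20156)/15 = 0.20235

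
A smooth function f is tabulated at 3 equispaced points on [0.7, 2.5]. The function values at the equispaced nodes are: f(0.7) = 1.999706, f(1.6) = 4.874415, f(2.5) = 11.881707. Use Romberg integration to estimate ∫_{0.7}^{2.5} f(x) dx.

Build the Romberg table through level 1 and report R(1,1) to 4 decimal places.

R(0,0) (trapezoid, 1 panel, h=1.8000): 12.493272
R(1,0) (trapezoid, 2 panels, h=0.9000): 10.633609
R(1,1) = 10.633609 + (10.633609 − 12.493272)/3 = 10.013721

10.0137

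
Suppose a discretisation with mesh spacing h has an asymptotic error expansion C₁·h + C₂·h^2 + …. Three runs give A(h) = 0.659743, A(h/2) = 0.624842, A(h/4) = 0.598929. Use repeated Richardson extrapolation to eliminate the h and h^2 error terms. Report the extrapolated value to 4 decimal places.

First eliminate the h term (factor 2^1 = 2):
  B₁ = (2·0.624842 − 0.659743)/1 = 0.589941
  B₂ = (2·0.598929 − 0.624842)/1 = 0.573016
Then eliminate the h^2 term (factor 2^2 = 4):
  (4·0.573016 − 0.589941)/3 = 0.567374

0.5674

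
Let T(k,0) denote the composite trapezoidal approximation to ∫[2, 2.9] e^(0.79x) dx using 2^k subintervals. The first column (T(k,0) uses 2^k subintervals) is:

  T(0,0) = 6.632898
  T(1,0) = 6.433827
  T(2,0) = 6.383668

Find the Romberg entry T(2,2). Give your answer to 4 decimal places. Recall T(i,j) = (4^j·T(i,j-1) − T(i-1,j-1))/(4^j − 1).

6.3669

Richardson extrapolation on the trapezoidal column (denominator 4−1=3):
T(1,1) = 6.433827 + (6.433827 − 6.632898)/3 = 6.367470
T(2,1) = 6.383668 + (6.383668 − 6.433827)/3 = 6.366948
T(2,2) = 6.366948 + (6.366948 − 6.367470)/15 = 6.366913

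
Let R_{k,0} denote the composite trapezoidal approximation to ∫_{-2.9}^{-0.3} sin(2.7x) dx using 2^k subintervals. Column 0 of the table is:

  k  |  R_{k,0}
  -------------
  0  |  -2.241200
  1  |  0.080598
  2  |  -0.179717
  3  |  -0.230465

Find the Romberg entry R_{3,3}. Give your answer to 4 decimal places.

Richardson extrapolation on the trapezoidal column (denominator 4−1=3):
R_{1,1} = 0.080598 + (0.080598 − (-2.241200))/3 = 0.854531
R_{2,1} = (4·(-0.179717) − 0.080598) / 3 = -0.266489
R_{3,1} = -0.230465 + (-0.230465 − (-0.179717))/3 = -0.247381
R_{2,2} = -0.266489 + (-0.266489 − 0.854531)/15 = -0.341224
R_{3,2} = -0.247381 + (-0.247381 − (-0.266489))/15 = -0.246107
R_{3,3} = -0.246107 + (-0.246107 − (-0.341224))/63 = -0.244597
(Column j=1 coincides with Simpson's rule on the same nodes.)

-0.2446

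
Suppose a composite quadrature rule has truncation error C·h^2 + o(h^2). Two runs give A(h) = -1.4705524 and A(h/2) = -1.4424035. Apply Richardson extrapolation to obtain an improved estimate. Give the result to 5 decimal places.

-1.43302

Extrapolated value = (4·A(h/2) − A(h)) / (4 − 1)
= (4·(-1.4424035) − (-1.4705524)) / 3
= -4.2990616 / 3 = -1.4330205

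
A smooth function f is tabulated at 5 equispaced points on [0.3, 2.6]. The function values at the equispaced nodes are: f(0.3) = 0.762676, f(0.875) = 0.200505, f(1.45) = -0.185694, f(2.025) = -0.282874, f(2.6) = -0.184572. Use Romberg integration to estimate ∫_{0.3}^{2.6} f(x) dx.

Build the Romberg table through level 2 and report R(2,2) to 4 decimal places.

R(0,0) (trapezoid, 1 panel, h=2.3000): 0.664820
R(1,0) (trapezoid, 2 panels, h=1.1500): 0.118862
R(2,0) (trapezoid, 4 panels, h=0.5750): 0.012069
R(1,1) = 0.118862 + (0.118862 − 0.664820)/3 = -0.063124
R(2,1) = 0.012069 + (0.012069 − 0.118862)/3 = -0.023529
R(2,2) = -0.023529 + (-0.023529 − (-0.063124))/15 = -0.020889

-0.0209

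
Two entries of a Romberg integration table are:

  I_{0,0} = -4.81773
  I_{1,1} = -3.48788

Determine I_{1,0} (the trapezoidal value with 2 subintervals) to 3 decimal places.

From I_{1,1} = (4·I_{1,0} − I_{0,0})/3, solve for I_{1,0}:
4·I_{1,0} = 3·(-3.48788) + (-4.81773) = -15.28137
I_{1,0} = -3.82034

-3.820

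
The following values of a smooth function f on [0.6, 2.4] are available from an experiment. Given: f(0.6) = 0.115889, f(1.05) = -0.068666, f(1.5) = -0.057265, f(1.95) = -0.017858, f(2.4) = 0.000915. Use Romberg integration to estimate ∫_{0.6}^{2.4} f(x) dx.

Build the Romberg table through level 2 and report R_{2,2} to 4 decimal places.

R_{0,0} (trapezoid, 1 panel, h=1.8000): 0.105124
R_{1,0} (trapezoid, 2 panels, h=0.9000): 0.001023
R_{2,0} (trapezoid, 4 panels, h=0.4500): -0.038424
R_{1,1} = 0.001023 + (0.001023 − 0.105124)/3 = -0.033677
R_{2,1} = -0.038424 + (-0.038424 − 0.001023)/3 = -0.051573
R_{2,2} = -0.051573 + (-0.051573 − (-0.033677))/15 = -0.052766

-0.0528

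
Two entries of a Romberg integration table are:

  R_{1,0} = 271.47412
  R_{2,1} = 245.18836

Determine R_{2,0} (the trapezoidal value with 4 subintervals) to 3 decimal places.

251.760

From R_{2,1} = (4·R_{2,0} − R_{1,0})/3, solve for R_{2,0}:
4·R_{2,0} = 3·245.18836 + 271.47412 = 1007.03920
R_{2,0} = 251.75980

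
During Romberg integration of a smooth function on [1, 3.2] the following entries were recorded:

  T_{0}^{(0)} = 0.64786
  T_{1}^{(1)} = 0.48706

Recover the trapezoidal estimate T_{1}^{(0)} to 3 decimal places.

From T_{1}^{(1)} = (4·T_{1}^{(0)} − T_{0}^{(0)})/3, solve for T_{1}^{(0)}:
4·T_{1}^{(0)} = 3·0.48706 + 0.64786 = 2.10904
T_{1}^{(0)} = 0.52726

0.527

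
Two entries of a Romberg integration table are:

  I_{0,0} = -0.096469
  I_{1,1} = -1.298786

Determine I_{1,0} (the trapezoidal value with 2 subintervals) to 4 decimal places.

From I_{1,1} = (4·I_{1,0} − I_{0,0})/3, solve for I_{1,0}:
4·I_{1,0} = 3·(-1.298786) + (-0.096469) = -3.992827
I_{1,0} = -0.998207

-0.9982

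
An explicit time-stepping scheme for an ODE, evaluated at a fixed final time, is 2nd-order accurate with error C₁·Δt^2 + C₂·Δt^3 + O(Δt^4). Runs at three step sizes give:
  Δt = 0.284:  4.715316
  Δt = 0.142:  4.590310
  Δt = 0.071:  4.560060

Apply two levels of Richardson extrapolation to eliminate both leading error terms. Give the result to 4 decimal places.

4.5502

First eliminate the Δt^2 term (factor 2^2 = 4):
  B₁ = (4·4.590310 − 4.715316)/3 = 4.548641
  B₂ = (4·4.560060 − 4.590310)/3 = 4.549977
Then eliminate the Δt^3 term (factor 2^3 = 8):
  (8·4.549977 − 4.548641)/7 = 4.550168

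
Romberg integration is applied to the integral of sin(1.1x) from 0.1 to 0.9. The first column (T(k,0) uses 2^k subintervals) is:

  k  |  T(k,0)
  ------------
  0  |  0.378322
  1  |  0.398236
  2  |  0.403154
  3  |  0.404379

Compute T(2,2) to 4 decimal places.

Richardson extrapolation on the trapezoidal column (denominator 4−1=3):
T(1,1) = (4·0.398236 − 0.378322) / 3 = 0.404874
T(2,1) = (4·0.403154 − 0.398236) / 3 = 0.404793
T(2,2) = 0.404793 + (0.404793 − 0.404874)/15 = 0.404788

0.4048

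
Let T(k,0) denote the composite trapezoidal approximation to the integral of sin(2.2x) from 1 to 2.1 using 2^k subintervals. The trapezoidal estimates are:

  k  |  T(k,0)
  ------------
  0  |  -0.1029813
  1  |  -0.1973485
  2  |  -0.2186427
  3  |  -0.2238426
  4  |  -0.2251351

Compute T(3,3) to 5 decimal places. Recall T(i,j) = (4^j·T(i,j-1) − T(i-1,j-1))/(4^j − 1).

T(1,1) = (4·(-0.1973485) − (-0.1029813)) / 3 = -0.2288042
T(2,1) = -0.2186427 + (-0.2186427 − (-0.1973485))/3 = -0.2257408
T(3,1) = (4·(-0.2238426) − (-0.2186427)) / 3 = -0.2255759
T(2,2) = (16·(-0.2257408) − (-0.2288042)) / 15 = -0.2255366
T(3,2) = (16·(-0.2255759) − (-0.2257408)) / 15 = -0.2255649
T(3,3) = -0.2255649 + (-0.2255649 − (-0.2255366))/63 = -0.2255653

-0.22557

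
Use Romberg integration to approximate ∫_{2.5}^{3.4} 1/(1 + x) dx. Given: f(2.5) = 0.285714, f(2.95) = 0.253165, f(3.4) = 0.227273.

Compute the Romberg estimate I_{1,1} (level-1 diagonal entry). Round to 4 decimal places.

I_{0,0} (trapezoid, 1 panel, h=0.9000): 0.230844
I_{1,0} (trapezoid, 2 panels, h=0.4500): 0.229346
I_{1,1} = 0.229346 + (0.229346 − 0.230844)/3 = 0.228847

0.2288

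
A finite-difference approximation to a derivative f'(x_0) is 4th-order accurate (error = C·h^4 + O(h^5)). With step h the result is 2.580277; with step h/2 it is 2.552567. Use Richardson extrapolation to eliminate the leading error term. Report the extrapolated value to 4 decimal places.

2.5507

The leading error scales as h^4; refining by a factor of 2 reduces it by 2^4 = 16.
Extrapolated value = (16·A(h/2) − A(h)) / (16 − 1)
= (16·2.552567 − 2.580277) / 15
= 38.260795 / 15 = 2.550720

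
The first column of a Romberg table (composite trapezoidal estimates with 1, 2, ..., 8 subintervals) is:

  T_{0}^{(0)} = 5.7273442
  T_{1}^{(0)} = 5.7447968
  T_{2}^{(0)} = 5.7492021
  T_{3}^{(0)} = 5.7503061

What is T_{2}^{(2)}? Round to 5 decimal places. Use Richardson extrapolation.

T_{1}^{(1)} = (4·5.7447968 − 5.7273442) / 3 = 5.7506143
T_{2}^{(1)} = (4·5.7492021 − 5.7447968) / 3 = 5.7506705
T_{2}^{(2)} = 5.7506705 + (5.7506705 − 5.7506143)/15 = 5.7506742
(Column j=1 coincides with Simpson's rule on the same nodes.)

5.75067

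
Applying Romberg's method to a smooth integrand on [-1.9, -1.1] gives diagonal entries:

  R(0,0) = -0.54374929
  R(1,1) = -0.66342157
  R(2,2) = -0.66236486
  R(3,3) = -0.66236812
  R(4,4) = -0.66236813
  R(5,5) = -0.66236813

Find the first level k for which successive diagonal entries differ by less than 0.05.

|R(1,1) − R(0,0)| = 0.11967228 ≥ 0.05
|R(2,2) − R(1,1)| = 0.00105671 < 0.05

k = 2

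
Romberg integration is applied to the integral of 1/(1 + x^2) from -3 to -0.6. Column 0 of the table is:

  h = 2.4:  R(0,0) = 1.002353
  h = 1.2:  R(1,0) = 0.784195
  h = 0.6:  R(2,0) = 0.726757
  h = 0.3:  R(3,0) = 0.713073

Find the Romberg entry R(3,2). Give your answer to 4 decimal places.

R(2,1) = 0.726757 + (0.726757 − 0.784195)/3 = 0.707611
R(3,1) = (4·0.713073 − 0.726757) / 3 = 0.708512
R(3,2) = 0.708512 + (0.708512 − 0.707611)/15 = 0.708572

0.7086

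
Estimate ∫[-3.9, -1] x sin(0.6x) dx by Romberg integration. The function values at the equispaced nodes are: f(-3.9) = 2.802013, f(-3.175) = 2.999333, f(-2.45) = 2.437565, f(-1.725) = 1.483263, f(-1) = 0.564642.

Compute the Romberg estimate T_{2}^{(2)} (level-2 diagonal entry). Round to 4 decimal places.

T_{0}^{(0)} (trapezoid, 1 panel, h=2.9000): 4.881650
T_{1}^{(0)} (trapezoid, 2 panels, h=1.4500): 5.975294
T_{2}^{(0)} (trapezoid, 4 panels, h=0.7250): 6.237529
T_{1}^{(1)} = 5.975294 + (5.975294 − 4.881650)/3 = 6.339842
T_{2}^{(1)} = 6.237529 + (6.237529 − 5.975294)/3 = 6.324941
T_{2}^{(2)} = 6.324941 + (6.324941 − 6.339842)/15 = 6.323948

6.3239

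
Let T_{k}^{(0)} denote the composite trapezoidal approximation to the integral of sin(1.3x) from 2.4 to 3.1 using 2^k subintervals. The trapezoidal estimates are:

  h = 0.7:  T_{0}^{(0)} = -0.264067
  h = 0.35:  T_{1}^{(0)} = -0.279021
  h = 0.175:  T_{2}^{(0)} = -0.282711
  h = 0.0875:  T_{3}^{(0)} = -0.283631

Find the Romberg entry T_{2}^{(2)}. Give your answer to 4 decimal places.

Richardson extrapolation on the trapezoidal column (denominator 4−1=3):
T_{1}^{(1)} = (4·(-0.279021) − (-0.264067)) / 3 = -0.284006
T_{2}^{(1)} = (4·(-0.282711) − (-0.279021)) / 3 = -0.283941
T_{2}^{(2)} = -0.283941 + (-0.283941 − (-0.284006))/15 = -0.283937

-0.2839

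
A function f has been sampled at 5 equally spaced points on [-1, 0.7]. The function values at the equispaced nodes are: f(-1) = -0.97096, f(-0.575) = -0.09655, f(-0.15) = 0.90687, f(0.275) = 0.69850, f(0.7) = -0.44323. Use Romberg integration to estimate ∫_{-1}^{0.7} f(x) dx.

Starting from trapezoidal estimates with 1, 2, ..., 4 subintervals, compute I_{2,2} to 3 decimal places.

0.382

I_{0,0} (trapezoid, 1 panel, h=1.7000): -1.20206
I_{1,0} (trapezoid, 2 panels, h=0.8500): 0.16981
I_{2,0} (trapezoid, 4 panels, h=0.4250): 0.34073
I_{1,1} = 0.16981 + (0.16981 − (-1.20206))/3 = 0.62710
I_{2,1} = 0.34073 + (0.34073 − 0.16981)/3 = 0.39770
I_{2,2} = 0.39770 + (0.39770 − 0.62710)/15 = 0.38241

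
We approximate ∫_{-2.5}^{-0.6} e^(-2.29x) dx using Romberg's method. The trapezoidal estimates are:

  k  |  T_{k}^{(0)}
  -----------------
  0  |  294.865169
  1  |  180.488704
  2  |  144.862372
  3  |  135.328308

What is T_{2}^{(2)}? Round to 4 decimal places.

132.3618

T_{1}^{(1)} = 180.488704 + (180.488704 − 294.865169)/3 = 142.363216
T_{2}^{(1)} = 144.862372 + (144.862372 − 180.488704)/3 = 132.986928
T_{2}^{(2)} = 132.986928 + (132.986928 − 142.363216)/15 = 132.361842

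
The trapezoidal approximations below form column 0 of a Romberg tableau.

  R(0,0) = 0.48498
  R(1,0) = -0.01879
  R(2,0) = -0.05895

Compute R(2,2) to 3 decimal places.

-0.065

Richardson extrapolation on the trapezoidal column (denominator 4−1=3):
R(1,1) = -0.01879 + (-0.01879 − 0.48498)/3 = -0.18671
R(2,1) = (4·(-0.05895) − (-0.01879)) / 3 = -0.07234
R(2,2) = (16·(-0.07234) − (-0.18671)) / 15 = -0.06472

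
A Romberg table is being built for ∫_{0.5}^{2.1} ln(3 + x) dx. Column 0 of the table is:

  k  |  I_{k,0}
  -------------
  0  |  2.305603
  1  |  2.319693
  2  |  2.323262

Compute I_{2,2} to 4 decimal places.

2.3245

Richardson extrapolation on the trapezoidal column (denominator 4−1=3):
I_{1,1} = (4·2.319693 − 2.305603) / 3 = 2.324390
I_{2,1} = (4·2.323262 − 2.319693) / 3 = 2.324452
I_{2,2} = (16·2.324452 − 2.324390) / 15 = 2.324456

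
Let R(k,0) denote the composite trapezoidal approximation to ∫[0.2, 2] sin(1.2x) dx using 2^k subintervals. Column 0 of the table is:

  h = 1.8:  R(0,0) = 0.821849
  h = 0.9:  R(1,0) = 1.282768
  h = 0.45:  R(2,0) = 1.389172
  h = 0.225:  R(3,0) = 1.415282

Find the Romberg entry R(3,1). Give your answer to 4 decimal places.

Richardson extrapolation on the trapezoidal column (denominator 4−1=3):
R(3,1) = 1.415282 + (1.415282 − 1.389172)/3 = 1.423985

1.4240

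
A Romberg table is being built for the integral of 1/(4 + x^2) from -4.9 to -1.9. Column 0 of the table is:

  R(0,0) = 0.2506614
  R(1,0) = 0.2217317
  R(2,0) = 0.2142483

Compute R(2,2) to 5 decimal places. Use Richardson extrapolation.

0.21173

R(1,1) = 0.2217317 + (0.2217317 − 0.2506614)/3 = 0.2120885
R(2,1) = (4·0.2142483 − 0.2217317) / 3 = 0.2117538
R(2,2) = (16·0.2117538 − 0.2120885) / 15 = 0.2117315
(Column j=1 coincides with Simpson's rule on the same nodes.)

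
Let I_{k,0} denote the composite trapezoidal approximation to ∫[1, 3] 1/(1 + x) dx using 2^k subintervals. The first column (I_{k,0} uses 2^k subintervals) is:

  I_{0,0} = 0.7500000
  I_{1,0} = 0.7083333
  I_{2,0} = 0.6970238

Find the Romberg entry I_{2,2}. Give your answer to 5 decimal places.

0.69317

Richardson extrapolation on the trapezoidal column (denominator 4−1=3):
I_{1,1} = 0.7083333 + (0.7083333 − 0.7500000)/3 = 0.6944444
I_{2,1} = (4·0.6970238 − 0.7083333) / 3 = 0.6932540
I_{2,2} = (16·0.6932540 − 0.6944444) / 15 = 0.6931746
(Column j=1 coincides with Simpson's rule on the same nodes.)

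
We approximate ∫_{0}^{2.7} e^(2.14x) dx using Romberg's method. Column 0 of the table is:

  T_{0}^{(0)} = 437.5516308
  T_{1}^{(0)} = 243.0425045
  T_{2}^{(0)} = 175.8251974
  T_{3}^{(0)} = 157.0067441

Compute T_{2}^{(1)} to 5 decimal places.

T_{2}^{(1)} = 175.8251974 + (175.8251974 − 243.0425045)/3 = 153.4194284
(Column j=1 coincides with Simpson's rule on the same nodes.)

153.41943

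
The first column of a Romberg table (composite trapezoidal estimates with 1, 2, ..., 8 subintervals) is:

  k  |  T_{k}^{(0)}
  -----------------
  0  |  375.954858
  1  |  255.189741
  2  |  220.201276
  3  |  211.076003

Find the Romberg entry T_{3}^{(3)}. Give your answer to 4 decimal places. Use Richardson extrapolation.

Richardson extrapolation on the trapezoidal column (denominator 4−1=3):
T_{1}^{(1)} = 255.189741 + (255.189741 − 375.954858)/3 = 214.934702
T_{2}^{(1)} = (4·220.201276 − 255.189741) / 3 = 208.538454
T_{3}^{(1)} = (4·211.076003 − 220.201276) / 3 = 208.034245
T_{2}^{(2)} = (16·208.538454 − 214.934702) / 15 = 208.112037
T_{3}^{(2)} = 208.034245 + (208.034245 − 208.538454)/15 = 208.000631
T_{3}^{(3)} = 208.000631 + (208.000631 − 208.112037)/63 = 207.998863
(Column j=1 coincides with Simpson's rule on the same nodes.)

207.9989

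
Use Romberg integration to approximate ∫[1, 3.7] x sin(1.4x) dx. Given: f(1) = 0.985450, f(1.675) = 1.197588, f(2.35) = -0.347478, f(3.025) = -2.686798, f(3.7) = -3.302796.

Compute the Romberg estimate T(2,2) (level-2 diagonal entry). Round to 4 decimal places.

T(0,0) (trapezoid, 1 panel, h=2.7000): -3.128417
T(1,0) (trapezoid, 2 panels, h=1.3500): -2.033304
T(2,0) (trapezoid, 4 panels, h=0.6750): -2.021869
T(1,1) = -2.033304 + (-2.033304 − (-3.128417))/3 = -1.668266
T(2,1) = -2.021869 + (-2.021869 − (-2.033304))/3 = -2.018057
T(2,2) = -2.018057 + (-2.018057 − (-1.668266))/15 = -2.041376

-2.0414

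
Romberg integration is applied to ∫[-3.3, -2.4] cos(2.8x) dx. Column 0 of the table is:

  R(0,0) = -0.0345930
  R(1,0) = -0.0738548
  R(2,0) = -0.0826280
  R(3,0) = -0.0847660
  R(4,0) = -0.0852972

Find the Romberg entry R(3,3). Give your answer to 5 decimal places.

-0.08547

R(1,1) = -0.0738548 + (-0.0738548 − (-0.0345930))/3 = -0.0869421
R(2,1) = -0.0826280 + (-0.0826280 − (-0.0738548))/3 = -0.0855524
R(3,1) = (4·(-0.0847660) − (-0.0826280)) / 3 = -0.0854787
R(2,2) = (16·(-0.0855524) − (-0.0869421)) / 15 = -0.0854598
R(3,2) = (16·(-0.0854787) − (-0.0855524)) / 15 = -0.0854738
R(3,3) = (64·(-0.0854738) − (-0.0854598)) / 63 = -0.0854740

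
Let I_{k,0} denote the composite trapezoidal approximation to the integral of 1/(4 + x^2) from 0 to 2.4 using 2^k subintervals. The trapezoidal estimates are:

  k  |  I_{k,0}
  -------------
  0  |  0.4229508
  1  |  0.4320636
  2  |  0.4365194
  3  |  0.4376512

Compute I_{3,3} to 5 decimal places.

I_{1,1} = (4·0.4320636 − 0.4229508) / 3 = 0.4351012
I_{2,1} = (4·0.4365194 − 0.4320636) / 3 = 0.4380047
I_{3,1} = 0.4376512 + (0.4376512 − 0.4365194)/3 = 0.4380285
I_{2,2} = (16·0.4380047 − 0.4351012) / 15 = 0.4381983
I_{3,2} = 0.4380285 + (0.4380285 − 0.4380047)/15 = 0.4380301
I_{3,3} = 0.4380301 + (0.4380301 − 0.4381983)/63 = 0.4380274
(Column j=1 coincides with Simpson's rule on the same nodes.)

0.43803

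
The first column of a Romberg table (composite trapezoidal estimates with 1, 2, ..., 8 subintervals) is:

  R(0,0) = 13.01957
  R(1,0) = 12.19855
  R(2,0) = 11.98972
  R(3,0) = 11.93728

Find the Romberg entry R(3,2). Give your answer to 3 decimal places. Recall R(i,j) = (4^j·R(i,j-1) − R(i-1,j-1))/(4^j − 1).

Richardson extrapolation on the trapezoidal column (denominator 4−1=3):
R(2,1) = 11.98972 + (11.98972 − 12.19855)/3 = 11.92011
R(3,1) = 11.93728 + (11.93728 − 11.98972)/3 = 11.91980
R(3,2) = 11.91980 + (11.91980 − 11.92011)/15 = 11.91978

11.920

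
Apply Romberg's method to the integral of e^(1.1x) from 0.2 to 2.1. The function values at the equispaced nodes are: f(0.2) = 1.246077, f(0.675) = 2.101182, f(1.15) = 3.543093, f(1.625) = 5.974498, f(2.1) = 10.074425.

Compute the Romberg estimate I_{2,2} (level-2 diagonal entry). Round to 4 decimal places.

I_{0,0} (trapezoid, 1 panel, h=1.9000): 10.754477
I_{1,0} (trapezoid, 2 panels, h=0.9500): 8.743177
I_{2,0} (trapezoid, 4 panels, h=0.4750): 8.207536
I_{1,1} = 8.743177 + (8.743177 − 10.754477)/3 = 8.072744
I_{2,1} = 8.207536 + (8.207536 − 8.743177)/3 = 8.028989
I_{2,2} = 8.028989 + (8.028989 − 8.072744)/15 = 8.026072

8.0261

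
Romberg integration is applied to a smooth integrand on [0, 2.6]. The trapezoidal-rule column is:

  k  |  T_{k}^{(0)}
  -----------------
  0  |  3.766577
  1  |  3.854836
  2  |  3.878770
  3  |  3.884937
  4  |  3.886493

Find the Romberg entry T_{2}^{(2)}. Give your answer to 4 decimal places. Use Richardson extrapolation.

Richardson extrapolation on the trapezoidal column (denominator 4−1=3):
T_{1}^{(1)} = (4·3.854836 − 3.766577) / 3 = 3.884256
T_{2}^{(1)} = (4·3.878770 − 3.854836) / 3 = 3.886748
T_{2}^{(2)} = (16·3.886748 − 3.884256) / 15 = 3.886914

3.8869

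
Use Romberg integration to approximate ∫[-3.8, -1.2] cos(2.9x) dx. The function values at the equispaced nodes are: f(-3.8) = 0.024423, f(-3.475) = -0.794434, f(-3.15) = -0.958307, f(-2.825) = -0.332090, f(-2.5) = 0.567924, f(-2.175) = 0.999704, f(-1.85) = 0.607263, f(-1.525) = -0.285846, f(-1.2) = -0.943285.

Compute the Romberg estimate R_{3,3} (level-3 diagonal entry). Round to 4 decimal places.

R_{0,0} (trapezoid, 1 panel, h=2.6000): -1.194521
R_{1,0} (trapezoid, 2 panels, h=1.3000): 0.141041
R_{2,0} (trapezoid, 4 panels, h=0.6500): -0.157658
R_{3,0} (trapezoid, 8 panels, h=0.3250): -0.212946
R_{1,1} = 0.141041 + (0.141041 − (-1.194521))/3 = 0.586228
R_{2,1} = -0.157658 + (-0.157658 − 0.141041)/3 = -0.257224
R_{3,1} = -0.212946 + (-0.212946 − (-0.157658))/3 = -0.231375
R_{2,2} = -0.257224 + (-0.257224 − 0.586228)/15 = -0.313454
R_{3,2} = -0.231375 + (-0.231375 − (-0.257224))/15 = -0.229652
R_{3,3} = -0.229652 + (-0.229652 − (-0.313454))/63 = -0.228322

-0.2283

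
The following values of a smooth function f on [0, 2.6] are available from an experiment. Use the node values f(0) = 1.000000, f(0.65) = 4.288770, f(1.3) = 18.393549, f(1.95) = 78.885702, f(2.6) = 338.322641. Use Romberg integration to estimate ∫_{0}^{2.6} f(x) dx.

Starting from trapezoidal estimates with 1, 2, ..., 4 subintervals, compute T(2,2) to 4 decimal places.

151.8852

T(0,0) (trapezoid, 1 panel, h=2.6000): 441.119433
T(1,0) (trapezoid, 2 panels, h=1.3000): 244.471330
T(2,0) (trapezoid, 4 panels, h=0.6500): 176.299072
T(1,1) = 244.471330 + (244.471330 − 441.119433)/3 = 178.921962
T(2,1) = 176.299072 + (176.299072 − 244.471330)/3 = 153.574986
T(2,2) = 153.574986 + (153.574986 − 178.921962)/15 = 151.885188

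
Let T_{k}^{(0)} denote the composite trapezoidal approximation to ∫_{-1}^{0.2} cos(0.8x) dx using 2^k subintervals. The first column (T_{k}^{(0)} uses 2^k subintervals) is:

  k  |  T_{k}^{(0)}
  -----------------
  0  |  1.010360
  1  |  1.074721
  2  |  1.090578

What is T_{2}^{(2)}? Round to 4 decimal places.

1.0958

T_{1}^{(1)} = 1.074721 + (1.074721 − 1.010360)/3 = 1.096175
T_{2}^{(1)} = 1.090578 + (1.090578 − 1.074721)/3 = 1.095864
T_{2}^{(2)} = (16·1.095864 − 1.096175) / 15 = 1.095843
(Column j=1 coincides with Simpson's rule on the same nodes.)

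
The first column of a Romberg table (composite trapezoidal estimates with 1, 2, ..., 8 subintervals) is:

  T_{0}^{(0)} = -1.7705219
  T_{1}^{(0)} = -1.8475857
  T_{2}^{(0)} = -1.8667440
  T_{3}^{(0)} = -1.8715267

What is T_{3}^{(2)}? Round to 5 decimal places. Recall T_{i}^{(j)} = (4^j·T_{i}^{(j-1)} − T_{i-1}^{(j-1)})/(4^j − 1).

-1.87312

Richardson extrapolation on the trapezoidal column (denominator 4−1=3):
T_{2}^{(1)} = (4·(-1.8667440) − (-1.8475857)) / 3 = -1.8731301
T_{3}^{(1)} = (4·(-1.8715267) − (-1.8667440)) / 3 = -1.8731209
T_{3}^{(2)} = -1.8731209 + (-1.8731209 − (-1.8731301))/15 = -1.8731203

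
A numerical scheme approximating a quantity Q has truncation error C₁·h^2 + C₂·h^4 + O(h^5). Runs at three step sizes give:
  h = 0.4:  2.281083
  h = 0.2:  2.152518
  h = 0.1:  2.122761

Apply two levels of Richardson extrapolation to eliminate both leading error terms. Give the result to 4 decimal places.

First eliminate the h^2 term (factor 2^2 = 4):
  B₁ = (4·2.152518 − 2.281083)/3 = 2.109663
  B₂ = (4·2.122761 − 2.152518)/3 = 2.112842
Then eliminate the h^4 term (factor 2^4 = 16):
  (16·2.112842 − 2.109663)/15 = 2.113054

2.1131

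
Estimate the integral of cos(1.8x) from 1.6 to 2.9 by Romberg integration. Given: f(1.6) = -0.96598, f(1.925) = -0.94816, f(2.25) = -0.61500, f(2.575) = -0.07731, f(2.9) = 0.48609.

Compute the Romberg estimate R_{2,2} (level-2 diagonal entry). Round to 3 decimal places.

-0.629

R_{0,0} (trapezoid, 1 panel, h=1.3000): -0.31193
R_{1,0} (trapezoid, 2 panels, h=0.6500): -0.55571
R_{2,0} (trapezoid, 4 panels, h=0.3250): -0.61113
R_{1,1} = -0.55571 + (-0.55571 − (-0.31193))/3 = -0.63697
R_{2,1} = -0.61113 + (-0.61113 − (-0.55571))/3 = -0.62960
R_{2,2} = -0.62960 + (-0.62960 − (-0.63697))/15 = -0.62911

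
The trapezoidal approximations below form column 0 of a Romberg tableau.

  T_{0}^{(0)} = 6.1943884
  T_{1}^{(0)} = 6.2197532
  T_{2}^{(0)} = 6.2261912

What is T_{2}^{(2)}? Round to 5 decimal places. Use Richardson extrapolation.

T_{1}^{(1)} = 6.2197532 + (6.2197532 − 6.1943884)/3 = 6.2282081
T_{2}^{(1)} = (4·6.2261912 − 6.2197532) / 3 = 6.2283372
T_{2}^{(2)} = 6.2283372 + (6.2283372 − 6.2282081)/15 = 6.2283458

6.22835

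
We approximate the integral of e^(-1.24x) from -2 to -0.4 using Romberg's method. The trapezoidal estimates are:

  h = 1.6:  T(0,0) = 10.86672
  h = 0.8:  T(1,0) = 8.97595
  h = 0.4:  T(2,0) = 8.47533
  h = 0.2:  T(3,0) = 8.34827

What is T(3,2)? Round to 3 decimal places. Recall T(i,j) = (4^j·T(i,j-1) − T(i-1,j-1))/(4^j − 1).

Richardson extrapolation on the trapezoidal column (denominator 4−1=3):
T(2,1) = (4·8.47533 − 8.97595) / 3 = 8.30846
T(3,1) = 8.34827 + (8.34827 − 8.47533)/3 = 8.30592
T(3,2) = (16·8.30592 − 8.30846) / 15 = 8.30575

8.306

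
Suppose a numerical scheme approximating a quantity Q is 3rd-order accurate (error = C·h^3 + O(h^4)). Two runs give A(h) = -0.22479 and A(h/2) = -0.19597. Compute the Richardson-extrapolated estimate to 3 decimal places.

-0.192

The leading error scales as h^3; refining by a factor of 2 reduces it by 2^3 = 8.
Extrapolated value = (8·A(h/2) − A(h)) / (8 − 1)
= (8·(-0.19597) − (-0.22479)) / 7
= -1.34297 / 7 = -0.19185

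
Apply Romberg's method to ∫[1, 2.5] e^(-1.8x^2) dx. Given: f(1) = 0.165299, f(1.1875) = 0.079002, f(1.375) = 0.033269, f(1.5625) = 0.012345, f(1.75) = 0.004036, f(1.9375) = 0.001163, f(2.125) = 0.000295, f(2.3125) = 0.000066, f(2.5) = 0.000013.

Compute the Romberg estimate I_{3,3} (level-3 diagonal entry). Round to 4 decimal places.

I_{0,0} (trapezoid, 1 panel, h=1.5000): 0.123984
I_{1,0} (trapezoid, 2 panels, h=0.7500): 0.065019
I_{2,0} (trapezoid, 4 panels, h=0.3750): 0.045096
I_{3,0} (trapezoid, 8 panels, h=0.1875): 0.039906
I_{1,1} = 0.065019 + (0.065019 − 0.123984)/3 = 0.045364
I_{2,1} = 0.045096 + (0.045096 − 0.065019)/3 = 0.038455
I_{3,1} = 0.039906 + (0.039906 − 0.045096)/3 = 0.038176
I_{2,2} = 0.038455 + (0.038455 − 0.045364)/15 = 0.037994
I_{3,2} = 0.038176 + (0.038176 − 0.038455)/15 = 0.038157
I_{3,3} = 0.038157 + (0.038157 − 0.037994)/63 = 0.038160

0.0382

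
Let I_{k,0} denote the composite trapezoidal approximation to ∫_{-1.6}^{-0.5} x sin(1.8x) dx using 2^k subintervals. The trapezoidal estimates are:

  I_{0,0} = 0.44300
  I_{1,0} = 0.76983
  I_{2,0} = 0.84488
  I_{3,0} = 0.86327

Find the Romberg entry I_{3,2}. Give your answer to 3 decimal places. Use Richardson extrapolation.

0.869

Richardson extrapolation on the trapezoidal column (denominator 4−1=3):
I_{2,1} = 0.84488 + (0.84488 − 0.76983)/3 = 0.86990
I_{3,1} = 0.86327 + (0.86327 − 0.84488)/3 = 0.86940
I_{3,2} = (16·0.86940 − 0.86990) / 15 = 0.86937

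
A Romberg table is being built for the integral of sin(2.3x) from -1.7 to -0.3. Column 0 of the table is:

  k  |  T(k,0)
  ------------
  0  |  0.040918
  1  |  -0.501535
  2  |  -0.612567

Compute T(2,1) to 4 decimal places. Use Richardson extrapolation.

-0.6496

T(2,1) = (4·(-0.612567) − (-0.501535)) / 3 = -0.649578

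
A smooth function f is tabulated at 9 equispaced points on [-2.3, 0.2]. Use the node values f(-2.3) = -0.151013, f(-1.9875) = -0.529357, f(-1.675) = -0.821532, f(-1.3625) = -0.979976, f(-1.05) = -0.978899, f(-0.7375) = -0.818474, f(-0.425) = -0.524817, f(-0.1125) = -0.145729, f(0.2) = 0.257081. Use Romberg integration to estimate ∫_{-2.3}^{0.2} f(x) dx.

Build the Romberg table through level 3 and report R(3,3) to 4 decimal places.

R(0,0) (trapezoid, 1 panel, h=2.5000): 0.132585
R(1,0) (trapezoid, 2 panels, h=1.2500): -1.157331
R(2,0) (trapezoid, 4 panels, h=0.6250): -1.420134
R(3,0) (trapezoid, 8 panels, h=0.3125): -1.483047
R(1,1) = -1.157331 + (-1.157331 − 0.132585)/3 = -1.587303
R(2,1) = -1.420134 + (-1.420134 − (-1.157331))/3 = -1.507735
R(3,1) = -1.483047 + (-1.483047 − (-1.420134))/3 = -1.504018
R(2,2) = -1.507735 + (-1.507735 − (-1.587303))/15 = -1.502430
R(3,2) = -1.504018 + (-1.504018 − (-1.507735))/15 = -1.503770
R(3,3) = -1.503770 + (-1.503770 − (-1.502430))/63 = -1.503791

-1.5038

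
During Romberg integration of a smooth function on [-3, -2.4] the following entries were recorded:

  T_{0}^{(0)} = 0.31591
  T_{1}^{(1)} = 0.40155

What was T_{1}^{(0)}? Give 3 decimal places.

From T_{1}^{(1)} = (4·T_{1}^{(0)} − T_{0}^{(0)})/3, solve for T_{1}^{(0)}:
4·T_{1}^{(0)} = 3·0.40155 + 0.31591 = 1.52056
T_{1}^{(0)} = 0.38014

0.380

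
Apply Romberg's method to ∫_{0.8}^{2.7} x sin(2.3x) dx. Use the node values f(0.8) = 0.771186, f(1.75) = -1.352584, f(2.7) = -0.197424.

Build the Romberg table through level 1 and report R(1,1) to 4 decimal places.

R(0,0) (trapezoid, 1 panel, h=1.9000): 0.545074
R(1,0) (trapezoid, 2 panels, h=0.9500): -1.012418
R(1,1) = -1.012418 + (-1.012418 − 0.545074)/3 = -1.531582

-1.5316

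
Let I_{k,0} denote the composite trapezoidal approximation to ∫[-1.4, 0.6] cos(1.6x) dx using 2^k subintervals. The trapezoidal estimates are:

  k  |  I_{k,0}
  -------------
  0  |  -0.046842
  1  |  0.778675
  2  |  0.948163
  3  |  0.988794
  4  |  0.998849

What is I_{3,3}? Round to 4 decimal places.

1.0022

Richardson extrapolation on the trapezoidal column (denominator 4−1=3):
I_{1,1} = 0.778675 + (0.778675 − (-0.046842))/3 = 1.053847
I_{2,1} = (4·0.948163 − 0.778675) / 3 = 1.004659
I_{3,1} = 0.988794 + (0.988794 − 0.948163)/3 = 1.002338
I_{2,2} = (16·1.004659 − 1.053847) / 15 = 1.001380
I_{3,2} = 1.002338 + (1.002338 − 1.004659)/15 = 1.002183
I_{3,3} = (64·1.002183 − 1.001380) / 63 = 1.002196
(Column j=1 coincides with Simpson's rule on the same nodes.)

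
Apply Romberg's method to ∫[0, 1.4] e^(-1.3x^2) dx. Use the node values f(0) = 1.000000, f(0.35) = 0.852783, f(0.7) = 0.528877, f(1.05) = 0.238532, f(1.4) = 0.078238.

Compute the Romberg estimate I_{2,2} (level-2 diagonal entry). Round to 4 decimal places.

I_{0,0} (trapezoid, 1 panel, h=1.4000): 0.754767
I_{1,0} (trapezoid, 2 panels, h=0.7000): 0.747597
I_{2,0} (trapezoid, 4 panels, h=0.3500): 0.755759
I_{1,1} = 0.747597 + (0.747597 − 0.754767)/3 = 0.745207
I_{2,1} = 0.755759 + (0.755759 − 0.747597)/3 = 0.758480
I_{2,2} = 0.758480 + (0.758480 − 0.745207)/15 = 0.759365

0.7594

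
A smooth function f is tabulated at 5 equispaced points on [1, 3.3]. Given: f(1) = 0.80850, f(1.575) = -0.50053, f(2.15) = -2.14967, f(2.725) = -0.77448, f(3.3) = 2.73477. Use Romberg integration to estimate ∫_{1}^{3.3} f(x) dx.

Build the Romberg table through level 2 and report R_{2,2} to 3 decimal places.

R_{0,0} (trapezoid, 1 panel, h=2.3000): 4.07476
R_{1,0} (trapezoid, 2 panels, h=1.1500): -0.43474
R_{2,0} (trapezoid, 4 panels, h=0.5750): -0.95050
R_{1,1} = -0.43474 + (-0.43474 − 4.07476)/3 = -1.93791
R_{2,1} = -0.95050 + (-0.95050 − (-0.43474))/3 = -1.12242
R_{2,2} = -1.12242 + (-1.12242 − (-1.93791))/15 = -1.06805

-1.068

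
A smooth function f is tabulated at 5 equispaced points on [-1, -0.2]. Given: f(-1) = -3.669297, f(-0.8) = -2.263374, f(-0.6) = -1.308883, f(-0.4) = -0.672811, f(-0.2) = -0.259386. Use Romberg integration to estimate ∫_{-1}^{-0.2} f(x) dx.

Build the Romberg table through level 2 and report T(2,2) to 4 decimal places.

T(0,0) (trapezoid, 1 panel, h=0.8000): -1.571473
T(1,0) (trapezoid, 2 panels, h=0.4000): -1.309290
T(2,0) (trapezoid, 4 panels, h=0.2000): -1.241882
T(1,1) = -1.309290 + (-1.309290 − (-1.571473))/3 = -1.221896
T(2,1) = -1.241882 + (-1.241882 − (-1.309290))/3 = -1.219413
T(2,2) = -1.219413 + (-1.219413 − (-1.221896))/15 = -1.219247

-1.2192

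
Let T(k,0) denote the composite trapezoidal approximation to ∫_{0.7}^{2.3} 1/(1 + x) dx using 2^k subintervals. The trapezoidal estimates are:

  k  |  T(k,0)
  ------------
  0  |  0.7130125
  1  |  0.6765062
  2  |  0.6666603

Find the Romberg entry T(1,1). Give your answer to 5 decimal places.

0.66434

T(1,1) = 0.6765062 + (0.6765062 − 0.7130125)/3 = 0.6643374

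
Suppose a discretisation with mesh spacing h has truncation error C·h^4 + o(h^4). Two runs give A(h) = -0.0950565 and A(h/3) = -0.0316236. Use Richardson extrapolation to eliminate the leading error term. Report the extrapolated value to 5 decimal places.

-0.03083

Extrapolated value = (81·A(h/3) − A(h)) / (81 − 1)
= (81·(-0.0316236) − (-0.0950565)) / 80
= -2.4664551 / 80 = -0.0308307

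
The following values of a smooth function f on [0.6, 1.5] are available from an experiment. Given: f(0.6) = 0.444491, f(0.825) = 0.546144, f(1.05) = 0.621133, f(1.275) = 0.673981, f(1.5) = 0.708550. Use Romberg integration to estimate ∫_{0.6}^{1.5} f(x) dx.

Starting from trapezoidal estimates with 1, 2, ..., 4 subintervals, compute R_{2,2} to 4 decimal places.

R_{0,0} (trapezoid, 1 panel, h=0.9000): 0.518868
R_{1,0} (trapezoid, 2 panels, h=0.4500): 0.538944
R_{2,0} (trapezoid, 4 panels, h=0.2250): 0.544000
R_{1,1} = 0.538944 + (0.538944 − 0.518868)/3 = 0.545636
R_{2,1} = 0.544000 + (0.544000 − 0.538944)/3 = 0.545685
R_{2,2} = 0.545685 + (0.545685 − 0.545636)/15 = 0.545688

0.5457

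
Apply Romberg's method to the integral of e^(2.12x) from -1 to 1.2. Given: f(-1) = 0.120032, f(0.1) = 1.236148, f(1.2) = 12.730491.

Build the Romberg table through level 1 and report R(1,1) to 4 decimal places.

R(0,0) (trapezoid, 1 panel, h=2.2000): 14.135575
R(1,0) (trapezoid, 2 panels, h=1.1000): 8.427550
R(1,1) = 8.427550 + (8.427550 − 14.135575)/3 = 6.524875

6.5249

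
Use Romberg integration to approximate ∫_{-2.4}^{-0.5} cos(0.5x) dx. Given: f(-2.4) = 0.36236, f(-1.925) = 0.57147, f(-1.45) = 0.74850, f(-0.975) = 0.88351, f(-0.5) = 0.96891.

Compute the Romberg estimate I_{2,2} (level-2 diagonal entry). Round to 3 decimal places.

I_{0,0} (trapezoid, 1 panel, h=1.9000): 1.26471
I_{1,0} (trapezoid, 2 panels, h=0.9500): 1.34343
I_{2,0} (trapezoid, 4 panels, h=0.4750): 1.36283
I_{1,1} = 1.34343 + (1.34343 − 1.26471)/3 = 1.36967
I_{2,1} = 1.36283 + (1.36283 − 1.34343)/3 = 1.36930
I_{2,2} = 1.36930 + (1.36930 − 1.36967)/15 = 1.36928

1.369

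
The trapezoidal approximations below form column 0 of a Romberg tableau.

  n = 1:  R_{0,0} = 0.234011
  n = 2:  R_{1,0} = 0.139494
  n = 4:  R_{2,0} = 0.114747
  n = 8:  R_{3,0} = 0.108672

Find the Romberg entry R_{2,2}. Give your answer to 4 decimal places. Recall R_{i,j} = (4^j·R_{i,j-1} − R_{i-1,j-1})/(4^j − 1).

Richardson extrapolation on the trapezoidal column (denominator 4−1=3):
R_{1,1} = (4·0.139494 − 0.234011) / 3 = 0.107988
R_{2,1} = 0.114747 + (0.114747 − 0.139494)/3 = 0.106498
R_{2,2} = 0.106498 + (0.106498 − 0.107988)/15 = 0.106399

0.1064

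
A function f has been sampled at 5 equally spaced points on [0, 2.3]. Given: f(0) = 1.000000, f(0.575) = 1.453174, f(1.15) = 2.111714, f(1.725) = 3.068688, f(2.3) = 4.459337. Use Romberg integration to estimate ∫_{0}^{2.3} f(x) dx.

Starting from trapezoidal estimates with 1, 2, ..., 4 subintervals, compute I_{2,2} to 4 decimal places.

I_{0,0} (trapezoid, 1 panel, h=2.3000): 6.278238
I_{1,0} (trapezoid, 2 panels, h=1.1500): 5.567590
I_{2,0} (trapezoid, 4 panels, h=0.5750): 5.383866
I_{1,1} = 5.567590 + (5.567590 − 6.278238)/3 = 5.330707
I_{2,1} = 5.383866 + (5.383866 − 5.567590)/3 = 5.322625
I_{2,2} = 5.322625 + (5.322625 − 5.330707)/15 = 5.322086

5.3221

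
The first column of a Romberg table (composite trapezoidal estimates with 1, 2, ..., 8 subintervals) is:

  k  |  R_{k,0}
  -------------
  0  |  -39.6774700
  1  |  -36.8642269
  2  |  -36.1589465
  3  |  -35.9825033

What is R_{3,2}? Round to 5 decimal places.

Richardson extrapolation on the trapezoidal column (denominator 4−1=3):
R_{2,1} = (4·(-36.1589465) − (-36.8642269)) / 3 = -35.9238530
R_{3,1} = (4·(-35.9825033) − (-36.1589465)) / 3 = -35.9236889
R_{3,2} = (16·(-35.9236889) − (-35.9238530)) / 15 = -35.9236780

-35.92368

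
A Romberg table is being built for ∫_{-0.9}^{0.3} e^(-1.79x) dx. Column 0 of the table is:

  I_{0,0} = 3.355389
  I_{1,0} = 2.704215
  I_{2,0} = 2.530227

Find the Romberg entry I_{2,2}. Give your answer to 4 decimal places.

2.4712

Richardson extrapolation on the trapezoidal column (denominator 4−1=3):
I_{1,1} = (4·2.704215 − 3.355389) / 3 = 2.487157
I_{2,1} = 2.530227 + (2.530227 − 2.704215)/3 = 2.472231
I_{2,2} = (16·2.472231 − 2.487157) / 15 = 2.471236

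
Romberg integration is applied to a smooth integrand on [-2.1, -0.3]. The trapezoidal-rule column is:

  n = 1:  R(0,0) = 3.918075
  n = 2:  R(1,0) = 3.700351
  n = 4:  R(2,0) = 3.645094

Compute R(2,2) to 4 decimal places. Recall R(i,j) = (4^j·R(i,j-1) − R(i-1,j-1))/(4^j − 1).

3.6266

Richardson extrapolation on the trapezoidal column (denominator 4−1=3):
R(1,1) = (4·3.700351 − 3.918075) / 3 = 3.627776
R(2,1) = 3.645094 + (3.645094 − 3.700351)/3 = 3.626675
R(2,2) = 3.626675 + (3.626675 − 3.627776)/15 = 3.626602
(Column j=1 coincides with Simpson's rule on the same nodes.)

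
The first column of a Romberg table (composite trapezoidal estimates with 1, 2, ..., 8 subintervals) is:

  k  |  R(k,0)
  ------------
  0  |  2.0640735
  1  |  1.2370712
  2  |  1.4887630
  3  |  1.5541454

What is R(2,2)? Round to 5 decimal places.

1.61341

R(1,1) = 1.2370712 + (1.2370712 − 2.0640735)/3 = 0.9614038
R(2,1) = 1.4887630 + (1.4887630 − 1.2370712)/3 = 1.5726603
R(2,2) = (16·1.5726603 − 0.9614038) / 15 = 1.6134107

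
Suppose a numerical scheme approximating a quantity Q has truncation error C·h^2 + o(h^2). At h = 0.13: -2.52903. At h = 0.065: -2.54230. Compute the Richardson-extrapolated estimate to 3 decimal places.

-2.547

Extrapolated value = (4·A(h/2) − A(h)) / (4 − 1)
= (4·(-2.54230) − (-2.52903)) / 3
= -7.64017 / 3 = -2.54672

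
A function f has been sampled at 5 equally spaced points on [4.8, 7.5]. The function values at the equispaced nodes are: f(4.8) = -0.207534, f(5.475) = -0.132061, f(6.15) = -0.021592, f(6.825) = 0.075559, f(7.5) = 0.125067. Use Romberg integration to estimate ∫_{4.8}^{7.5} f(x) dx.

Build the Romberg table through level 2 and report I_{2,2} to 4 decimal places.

-0.0793

I_{0,0} (trapezoid, 1 panel, h=2.7000): -0.111330
I_{1,0} (trapezoid, 2 panels, h=1.3500): -0.084814
I_{2,0} (trapezoid, 4 panels, h=0.6750): -0.080546
I_{1,1} = -0.084814 + (-0.084814 − (-0.111330))/3 = -0.075975
I_{2,1} = -0.080546 + (-0.080546 − (-0.084814))/3 = -0.079123
I_{2,2} = -0.079123 + (-0.079123 − (-0.075975))/15 = -0.079333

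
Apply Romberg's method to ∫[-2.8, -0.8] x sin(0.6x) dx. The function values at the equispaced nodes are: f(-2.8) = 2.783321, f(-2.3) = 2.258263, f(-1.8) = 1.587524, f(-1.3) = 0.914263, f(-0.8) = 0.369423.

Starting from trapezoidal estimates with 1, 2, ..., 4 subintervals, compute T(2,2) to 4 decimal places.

3.1698

T(0,0) (trapezoid, 1 panel, h=2.0000): 3.152744
T(1,0) (trapezoid, 2 panels, h=1.0000): 3.163896
T(2,0) (trapezoid, 4 panels, h=0.5000): 3.168211
T(1,1) = 3.163896 + (3.163896 − 3.152744)/3 = 3.167613
T(2,1) = 3.168211 + (3.168211 − 3.163896)/3 = 3.169649
T(2,2) = 3.169649 + (3.169649 − 3.167613)/15 = 3.169785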